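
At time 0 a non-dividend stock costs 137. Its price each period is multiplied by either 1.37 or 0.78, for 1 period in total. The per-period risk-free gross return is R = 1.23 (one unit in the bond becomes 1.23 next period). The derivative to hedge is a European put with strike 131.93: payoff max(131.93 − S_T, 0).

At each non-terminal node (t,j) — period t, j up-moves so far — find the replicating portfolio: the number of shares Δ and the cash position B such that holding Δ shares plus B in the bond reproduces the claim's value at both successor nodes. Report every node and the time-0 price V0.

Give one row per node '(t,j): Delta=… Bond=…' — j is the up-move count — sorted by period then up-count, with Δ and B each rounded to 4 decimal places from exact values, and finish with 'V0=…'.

The replicating-portfolio and risk-neutral prices coincide; use p* = (1.23−0.78)/(1.37−0.78) = 0.7627 for the latter.
Terminal payoffs: V(1,0)=25.0700, V(1,1)=0.0000
Node (0,0) S=137.0000: V=(p*·0.0000+(1−p*)·25.0700)/1.23=4.8364; Δ=(0.0000−25.0700)/(187.6900−106.8600)=-0.3102; B=V−Δ·S=47.3280
Check: Δ(0,0)·S0 + B(0,0) = 4.8364 = V0.

(0,0): Delta=-0.3102 Bond=47.3280
V0=4.8364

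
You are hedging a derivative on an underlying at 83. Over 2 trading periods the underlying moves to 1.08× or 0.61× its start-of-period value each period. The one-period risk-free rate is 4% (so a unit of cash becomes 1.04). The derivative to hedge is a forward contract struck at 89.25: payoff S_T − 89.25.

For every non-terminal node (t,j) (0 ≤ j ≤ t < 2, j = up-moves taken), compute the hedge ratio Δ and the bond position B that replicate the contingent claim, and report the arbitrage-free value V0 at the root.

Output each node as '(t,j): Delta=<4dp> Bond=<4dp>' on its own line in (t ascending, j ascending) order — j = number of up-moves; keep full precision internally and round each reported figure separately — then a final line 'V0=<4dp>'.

Under the risk-neutral measure, an up-move has probability p* = (R−d)/(u−d) = 0.9149 and values discount at R = 1.04.
Payoff layer (t=2): V(2,0)=-58.3657, V(2,1)=-34.5696, V(2,2)=7.5612
Node (1,0) S=50.6300: V=(p*·-34.5696+(1−p*)·-58.3657)/1.04=-35.1873; Δ=(-34.5696−-58.3657)/(54.6804−30.8843)=1.0000; B=V−Δ·S=-85.8173
Node (1,1) S=89.6400: V=(p*·7.5612+(1−p*)·-34.5696)/1.04=3.8227; Δ=(7.5612−-34.5696)/(96.8112−54.6804)=1.0000; B=V−Δ·S=-85.8173
Node (0,0) S=83.0000: V=(p*·3.8227+(1−p*)·-35.1873)/1.04=0.4834; Δ=(3.8227−-35.1873)/(89.6400−50.6300)=1.0000; B=V−Δ·S=-82.5166
Check: Δ(0,0)·S0 + B(0,0) = 0.4834 = V0.

(0,0): Delta=1.0000 Bond=-82.5166
(1,0): Delta=1.0000 Bond=-85.8173
(1,1): Delta=1.0000 Bond=-85.8173
V0=0.4834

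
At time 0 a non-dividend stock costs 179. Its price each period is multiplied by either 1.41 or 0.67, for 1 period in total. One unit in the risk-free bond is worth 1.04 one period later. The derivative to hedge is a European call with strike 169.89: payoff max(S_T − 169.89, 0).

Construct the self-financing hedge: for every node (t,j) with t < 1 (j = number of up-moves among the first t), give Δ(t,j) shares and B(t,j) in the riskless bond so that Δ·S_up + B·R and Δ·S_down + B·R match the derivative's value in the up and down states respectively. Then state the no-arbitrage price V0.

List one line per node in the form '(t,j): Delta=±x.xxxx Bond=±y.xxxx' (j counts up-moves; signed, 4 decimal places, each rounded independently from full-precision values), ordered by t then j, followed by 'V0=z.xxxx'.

(0,0): Delta=0.6228 Bond=-71.8230
V0=39.6635

The replicating-portfolio and risk-neutral prices coincide; use p* = (1.04−0.67)/(1.41−0.67) = 0.5000 for the latter.
Terminal values V(1,·): V(1,0)=0.0000, V(1,1)=82.5000
  t=0,j=0: stock 179.0000 → up 252.3900 (V=82.5000), down 119.9300 (V=0.0000). Price 39.6635; hedge Δ=0.6228, bond B=-71.8230.
Each (Δ,B) replicates both successor values, so the strategy is self-financing and V0 is arbitrage-free.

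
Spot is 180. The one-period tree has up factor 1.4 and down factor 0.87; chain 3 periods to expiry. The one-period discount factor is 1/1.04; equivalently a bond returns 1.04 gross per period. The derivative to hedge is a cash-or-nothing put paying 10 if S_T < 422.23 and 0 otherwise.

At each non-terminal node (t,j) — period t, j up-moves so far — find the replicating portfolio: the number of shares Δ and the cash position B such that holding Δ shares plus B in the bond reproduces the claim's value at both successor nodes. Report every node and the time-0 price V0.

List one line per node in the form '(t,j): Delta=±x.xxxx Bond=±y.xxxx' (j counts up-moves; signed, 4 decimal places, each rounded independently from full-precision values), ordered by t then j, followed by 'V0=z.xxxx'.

Since d<R<u, set p* = (R−d)/(u−d) = 0.3208; price each node as the discounted p*-expectation of its children.
Terminal values V(3,·): V(3,0)=10.0000, V(3,1)=10.0000, V(3,2)=10.0000, V(3,3)=0.0000
(2,0): S=136.2420. Δ = (V_up−V_dn)/(S_up−S_dn) = (10.0000−10.0000)/(190.7388−118.5305) = 0.0000. V = [p*·10.0000 + (1−p*)·10.0000]/1.04 = 9.6154. B = V − Δ·S = 9.6154.
(2,1): S=219.2400. Δ = (V_up−V_dn)/(S_up−S_dn) = (10.0000−10.0000)/(306.9360−190.7388) = 0.0000. V = [p*·10.0000 + (1−p*)·10.0000]/1.04 = 9.6154. B = V − Δ·S = 9.6154.
(2,2): S=352.8000. Δ = (V_up−V_dn)/(S_up−S_dn) = (0.0000−10.0000)/(493.9200−306.9360) = -0.0535. V = [p*·0.0000 + (1−p*)·10.0000]/1.04 = 6.5312. B = V − Δ·S = 25.3991.
(1,0): S=156.6000. Δ = (V_up−V_dn)/(S_up−S_dn) = (9.6154−9.6154)/(219.2400−136.2420) = 0.0000. V = [p*·9.6154 + (1−p*)·9.6154]/1.04 = 9.2456. B = V − Δ·S = 9.2456.
(1,1): S=252.0000. Δ = (V_up−V_dn)/(S_up−S_dn) = (6.5312−9.6154)/(352.8000−219.2400) = -0.0231. V = [p*·6.5312 + (1−p*)·9.6154]/1.04 = 8.2943. B = V − Δ·S = 14.1136.
(0,0): S=180.0000. Δ = (V_up−V_dn)/(S_up−S_dn) = (8.2943−9.2456)/(252.0000−156.6000) = -0.0100. V = [p*·8.2943 + (1−p*)·9.2456]/1.04 = 8.5966. B = V − Δ·S = 10.3913.
Check: Δ(0,0)·S0 + B(0,0) = 8.5966 = V0.

(0,0): Delta=-0.0100 Bond=10.3913
(1,0): Delta=0.0000 Bond=9.2456
(1,1): Delta=-0.0231 Bond=14.1136
(2,0): Delta=0.0000 Bond=9.6154
(2,1): Delta=0.0000 Bond=9.6154
(2,2): Delta=-0.0535 Bond=25.3991
V0=8.5966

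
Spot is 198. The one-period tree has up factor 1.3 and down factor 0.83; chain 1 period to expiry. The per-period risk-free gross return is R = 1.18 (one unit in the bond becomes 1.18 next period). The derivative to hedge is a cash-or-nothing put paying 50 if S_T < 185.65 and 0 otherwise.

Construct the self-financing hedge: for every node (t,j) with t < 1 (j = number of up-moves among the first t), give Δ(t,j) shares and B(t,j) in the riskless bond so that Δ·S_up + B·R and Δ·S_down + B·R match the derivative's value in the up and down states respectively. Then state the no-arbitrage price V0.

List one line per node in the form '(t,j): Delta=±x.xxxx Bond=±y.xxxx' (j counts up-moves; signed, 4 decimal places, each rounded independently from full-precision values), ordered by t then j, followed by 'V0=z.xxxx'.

(0,0): Delta=-0.5373 Bond=117.2016
V0=10.8186

Since d<R<u, set p* = (R−d)/(u−d) = 0.7447; price each node as the discounted p*-expectation of its children.
Payoff layer (t=1): V(1,0)=50.0000, V(1,1)=0.0000
(0,0): S=198.0000. Δ = (V_up−V_dn)/(S_up−S_dn) = (0.0000−50.0000)/(257.4000−164.3400) = -0.5373. V = [p*·0.0000 + (1−p*)·50.0000]/1.18 = 10.8186. B = V − Δ·S = 117.2016.
Self-financing check: at every node Δ·S+B equals the discounted successor values.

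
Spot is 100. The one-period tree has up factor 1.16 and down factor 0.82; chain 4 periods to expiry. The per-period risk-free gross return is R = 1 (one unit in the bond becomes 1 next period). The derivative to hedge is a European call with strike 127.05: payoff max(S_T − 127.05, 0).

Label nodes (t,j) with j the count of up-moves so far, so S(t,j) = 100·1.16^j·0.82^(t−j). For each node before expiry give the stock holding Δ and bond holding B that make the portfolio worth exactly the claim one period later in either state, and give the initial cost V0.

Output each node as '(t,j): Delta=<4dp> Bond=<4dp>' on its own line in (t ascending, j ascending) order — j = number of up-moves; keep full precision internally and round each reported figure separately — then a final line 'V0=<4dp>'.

(0,0): Delta=0.2426 Bond=-19.7523
(1,0): Delta=0.0095 Bond=-0.6378
(1,1): Delta=0.3891 Bond=-36.7429
(2,0): Delta=0.0000 Bond=0.0000
(2,1): Delta=0.0154 Bond=-1.2046
(2,2): Delta=0.6238 Bond=-68.3326
(3,0): Delta=0.0000 Bond=0.0000
(3,1): Delta=0.0000 Bond=0.0000
(3,2): Delta=0.0251 Bond=-2.2754
(3,3): Delta=1.0000 Bond=-127.0500
V0=4.5066

Risk-neutral probability p* = (R−d)/(u−d) = (1−0.82)/(1.16−0.82) = 0.5294.
At expiry t=4: V(4,0)=0.0000, V(4,1)=0.0000, V(4,2)=0.0000, V(4,3)=0.9435, V(4,4)=54.0139
  t=3,j=0: stock 55.1368 → up 63.9587 (V=0.0000), down 45.2122 (V=0.0000). Price 0.0000; hedge Δ=0.0000, bond B=0.0000.
  t=3,j=1: stock 77.9984 → up 90.4781 (V=0.0000), down 63.9587 (V=0.0000). Price 0.0000; hedge Δ=0.0000, bond B=0.0000.
  t=3,j=2: stock 110.3392 → up 127.9935 (V=0.9435), down 90.4781 (V=0.0000). Price 0.4995; hedge Δ=0.0251, bond B=-2.2754.
  t=3,j=3: stock 156.0896 → up 181.0639 (V=54.0139), down 127.9935 (V=0.9435). Price 29.0396; hedge Δ=1.0000, bond B=-127.0500.
  t=2,j=0: stock 67.2400 → up 77.9984 (V=0.0000), down 55.1368 (V=0.0000). Price 0.0000; hedge Δ=0.0000, bond B=0.0000.
  t=2,j=1: stock 95.1200 → up 110.3392 (V=0.4995), down 77.9984 (V=0.0000). Price 0.2644; hedge Δ=0.0154, bond B=-1.2046.
  t=2,j=2: stock 134.5600 → up 156.0896 (V=29.0396), down 110.3392 (V=0.4995). Price 15.6090; hedge Δ=0.6238, bond B=-68.3326.
  t=1,j=0: stock 82.0000 → up 95.1200 (V=0.2644), down 67.2400 (V=0.0000). Price 0.1400; hedge Δ=0.0095, bond B=-0.6378.
  t=1,j=1: stock 116.0000 → up 134.5600 (V=15.6090), down 95.1200 (V=0.2644). Price 8.3880; hedge Δ=0.3891, bond B=-36.7429.
  t=0,j=0: stock 100.0000 → up 116.0000 (V=8.3880), down 82.0000 (V=0.1400). Price 4.5066; hedge Δ=0.2426, bond B=-19.7523.
The time-0 hedge costs 4.5066, which is the no-arbitrage price.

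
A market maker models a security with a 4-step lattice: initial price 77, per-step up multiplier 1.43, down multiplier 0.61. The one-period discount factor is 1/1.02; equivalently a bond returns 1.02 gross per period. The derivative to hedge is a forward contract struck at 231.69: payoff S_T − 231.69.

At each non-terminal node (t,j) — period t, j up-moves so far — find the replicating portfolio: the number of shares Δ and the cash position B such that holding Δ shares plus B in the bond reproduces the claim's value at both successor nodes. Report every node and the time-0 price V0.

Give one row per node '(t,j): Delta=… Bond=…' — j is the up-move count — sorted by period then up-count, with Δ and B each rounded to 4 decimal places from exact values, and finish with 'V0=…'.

The replicating-portfolio and risk-neutral prices coincide; use p* = (1.02−0.61)/(1.43−0.61) = 0.5000 for the latter.
Terminal payoffs: V(4,0)=-221.0287, V(4,1)=-206.6971, V(4,2)=-173.1001, V(4,3)=-94.3400, V(4,4)=90.2944
(3,0): S=17.4775. Δ = (V_up−V_dn)/(S_up−S_dn) = (-206.6971−-221.0287)/(24.9929−10.6613) = 1.0000. V = [p*·-206.6971 + (1−p*)·-221.0287]/1.02 = -209.6695. B = V − Δ·S = -227.1471.
(3,1): S=40.9719. Δ = (V_up−V_dn)/(S_up−S_dn) = (-173.1001−-206.6971)/(58.5899−24.9929) = 1.0000. V = [p*·-173.1001 + (1−p*)·-206.6971]/1.02 = -186.1751. B = V − Δ·S = -227.1471.
(3,2): S=96.0490. Δ = (V_up−V_dn)/(S_up−S_dn) = (-94.3400−-173.1001)/(137.3500−58.5899) = 1.0000. V = [p*·-94.3400 + (1−p*)·-173.1001]/1.02 = -131.0981. B = V − Δ·S = -227.1471.
(3,3): S=225.1639. Δ = (V_up−V_dn)/(S_up−S_dn) = (90.2944−-94.3400)/(321.9844−137.3500) = 1.0000. V = [p*·90.2944 + (1−p*)·-94.3400]/1.02 = -1.9831. B = V − Δ·S = -227.1471.
(2,0): S=28.6517. Δ = (V_up−V_dn)/(S_up−S_dn) = (-186.1751−-209.6695)/(40.9719−17.4775) = 1.0000. V = [p*·-186.1751 + (1−p*)·-209.6695]/1.02 = -194.0415. B = V − Δ·S = -222.6932.
(2,1): S=67.1671. Δ = (V_up−V_dn)/(S_up−S_dn) = (-131.0981−-186.1751)/(96.0490−40.9719) = 1.0000. V = [p*·-131.0981 + (1−p*)·-186.1751]/1.02 = -155.5261. B = V − Δ·S = -222.6932.
(2,2): S=157.4573. Δ = (V_up−V_dn)/(S_up−S_dn) = (-1.9831−-131.0981)/(225.1639−96.0490) = 1.0000. V = [p*·-1.9831 + (1−p*)·-131.0981]/1.02 = -65.2359. B = V − Δ·S = -222.6932.
(1,0): S=46.9700. Δ = (V_up−V_dn)/(S_up−S_dn) = (-155.5261−-194.0415)/(67.1671−28.6517) = 1.0000. V = [p*·-155.5261 + (1−p*)·-194.0415]/1.02 = -171.3567. B = V − Δ·S = -218.3267.
(1,1): S=110.1100. Δ = (V_up−V_dn)/(S_up−S_dn) = (-65.2359−-155.5261)/(157.4573−67.1671) = 1.0000. V = [p*·-65.2359 + (1−p*)·-155.5261]/1.02 = -108.2167. B = V − Δ·S = -218.3267.
(0,0): S=77.0000. Δ = (V_up−V_dn)/(S_up−S_dn) = (-108.2167−-171.3567)/(110.1100−46.9700) = 1.0000. V = [p*·-108.2167 + (1−p*)·-171.3567]/1.02 = -137.0457. B = V − Δ·S = -214.0457.
Each (Δ,B) replicates both successor values, so the strategy is self-financing and V0 is arbitrage-free.

(0,0): Delta=1.0000 Bond=-214.0457
(1,0): Delta=1.0000 Bond=-218.3267
(1,1): Delta=1.0000 Bond=-218.3267
(2,0): Delta=1.0000 Bond=-222.6932
(2,1): Delta=1.0000 Bond=-222.6932
(2,2): Delta=1.0000 Bond=-222.6932
(3,0): Delta=1.0000 Bond=-227.1471
(3,1): Delta=1.0000 Bond=-227.1471
(3,2): Delta=1.0000 Bond=-227.1471
(3,3): Delta=1.0000 Bond=-227.1471
V0=-137.0457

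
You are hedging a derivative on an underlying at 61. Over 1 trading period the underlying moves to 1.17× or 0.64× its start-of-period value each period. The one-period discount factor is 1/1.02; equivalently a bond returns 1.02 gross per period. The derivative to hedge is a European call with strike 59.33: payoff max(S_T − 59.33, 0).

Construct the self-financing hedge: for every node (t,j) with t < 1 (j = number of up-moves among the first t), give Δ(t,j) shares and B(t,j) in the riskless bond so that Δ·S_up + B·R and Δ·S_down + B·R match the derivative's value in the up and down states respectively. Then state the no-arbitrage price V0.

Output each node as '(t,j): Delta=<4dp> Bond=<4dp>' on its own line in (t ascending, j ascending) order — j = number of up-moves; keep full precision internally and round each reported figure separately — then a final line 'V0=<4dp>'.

Since d<R<u, set p* = (R−d)/(u−d) = 0.7170; price each node as the discounted p*-expectation of its children.
Terminal payoffs: V(1,0)=0.0000, V(1,1)=12.0400
Node (0,0) S=61.0000: V=(p*·12.0400+(1−p*)·0.0000)/1.02=8.4632; Δ=(12.0400−0.0000)/(71.3700−39.0400)=0.3724; B=V−Δ·S=-14.2538
Check: Δ(0,0)·S0 + B(0,0) = 8.4632 = V0.

(0,0): Delta=0.3724 Bond=-14.2538
V0=8.4632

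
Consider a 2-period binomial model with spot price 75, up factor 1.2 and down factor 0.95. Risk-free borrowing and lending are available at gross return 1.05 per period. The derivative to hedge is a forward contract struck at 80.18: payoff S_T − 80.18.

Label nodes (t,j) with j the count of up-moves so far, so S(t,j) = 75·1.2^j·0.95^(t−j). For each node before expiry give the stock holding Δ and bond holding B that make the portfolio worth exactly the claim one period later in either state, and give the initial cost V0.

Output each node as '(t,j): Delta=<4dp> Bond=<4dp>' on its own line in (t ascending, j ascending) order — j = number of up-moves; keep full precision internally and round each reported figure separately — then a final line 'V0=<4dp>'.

No-arbitrage ⇒ martingale measure with p* = (R−d)/(u−d) = 0.4000.
Payoff layer (t=2): V(2,0)=-12.4925, V(2,1)=5.3200, V(2,2)=27.8200
Node (1,0) S=71.2500: V=(p*·5.3200+(1−p*)·-12.4925)/1.05=-5.1119; Δ=(5.3200−-12.4925)/(85.5000−67.6875)=1.0000; B=V−Δ·S=-76.3619
Node (1,1) S=90.0000: V=(p*·27.8200+(1−p*)·5.3200)/1.05=13.6381; Δ=(27.8200−5.3200)/(108.0000−85.5000)=1.0000; B=V−Δ·S=-76.3619
Node (0,0) S=75.0000: V=(p*·13.6381+(1−p*)·-5.1119)/1.05=2.2744; Δ=(13.6381−-5.1119)/(90.0000−71.2500)=1.0000; B=V−Δ·S=-72.7256
The time-0 hedge costs 2.2744, which is the no-arbitrage price.

(0,0): Delta=1.0000 Bond=-72.7256
(1,0): Delta=1.0000 Bond=-76.3619
(1,1): Delta=1.0000 Bond=-76.3619
V0=2.2744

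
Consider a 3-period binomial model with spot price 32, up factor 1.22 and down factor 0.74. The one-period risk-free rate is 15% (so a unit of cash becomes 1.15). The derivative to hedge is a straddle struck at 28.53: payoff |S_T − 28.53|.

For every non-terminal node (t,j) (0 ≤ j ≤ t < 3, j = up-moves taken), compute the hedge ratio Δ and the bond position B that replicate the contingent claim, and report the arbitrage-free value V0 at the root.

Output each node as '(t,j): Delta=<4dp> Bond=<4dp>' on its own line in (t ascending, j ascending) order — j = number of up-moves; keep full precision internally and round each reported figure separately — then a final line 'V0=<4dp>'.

Risk-neutral probability p* = (R−d)/(u−d) = (1.15−0.74)/(1.22−0.74) = 0.8542.
Terminal values V(3,·): V(3,0)=15.5628, V(3,1)=7.1517, V(3,2)=6.7153, V(3,3)=29.5771
Node (2,0) S=17.5232: V=(p*·7.1517+(1−p*)·15.5628)/1.15=7.2855; Δ=(7.1517−15.5628)/(21.3783−12.9672)=-1.0000; B=V−Δ·S=24.8087
Node (2,1) S=28.8896: V=(p*·6.7153+(1−p*)·7.1517)/1.15=5.8947; Δ=(6.7153−7.1517)/(35.2453−21.3783)=-0.0315; B=V−Δ·S=6.8039
Node (2,2) S=47.6288: V=(p*·29.5771+(1−p*)·6.7153)/1.15=22.8201; Δ=(29.5771−6.7153)/(58.1071−35.2453)=1.0000; B=V−Δ·S=-24.8087
Node (1,0) S=23.6800: V=(p*·5.8947+(1−p*)·7.2855)/1.15=5.3022; Δ=(5.8947−7.2855)/(28.8896−17.5232)=-0.1224; B=V−Δ·S=8.1996
Node (1,1) S=39.0400: V=(p*·22.8201+(1−p*)·5.8947)/1.15=17.6972; Δ=(22.8201−5.8947)/(47.6288−28.8896)=0.9032; B=V−Δ·S=-17.5639
Node (0,0) S=32.0000: V=(p*·17.6972+(1−p*)·5.3022)/1.15=13.8171; Δ=(17.6972−5.3022)/(39.0400−23.6800)=0.8070; B=V−Δ·S=-12.0059
Root portfolio cost Δ·32+B reproduces V0=13.8171.

(0,0): Delta=0.8070 Bond=-12.0059
(1,0): Delta=-0.1224 Bond=8.1996
(1,1): Delta=0.9032 Bond=-17.5639
(2,0): Delta=-1.0000 Bond=24.8087
(2,1): Delta=-0.0315 Bond=6.8039
(2,2): Delta=1.0000 Bond=-24.8087
V0=13.8171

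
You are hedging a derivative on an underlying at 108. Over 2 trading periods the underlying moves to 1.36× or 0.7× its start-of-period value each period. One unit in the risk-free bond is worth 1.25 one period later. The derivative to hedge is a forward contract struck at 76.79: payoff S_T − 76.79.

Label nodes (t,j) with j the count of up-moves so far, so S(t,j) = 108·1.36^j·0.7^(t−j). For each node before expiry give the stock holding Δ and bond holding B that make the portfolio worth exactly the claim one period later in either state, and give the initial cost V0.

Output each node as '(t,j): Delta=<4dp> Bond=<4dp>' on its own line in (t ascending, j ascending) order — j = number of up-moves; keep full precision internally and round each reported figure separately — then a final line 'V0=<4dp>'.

(0,0): Delta=1.0000 Bond=-49.1456
(1,0): Delta=1.0000 Bond=-61.4320
(1,1): Delta=1.0000 Bond=-61.4320
V0=58.8544

No-arbitrage ⇒ martingale measure with p* = (R−d)/(u−d) = 0.8333.
Terminal values V(2,·): V(2,0)=-23.8700, V(2,1)=26.0260, V(2,2)=122.9668
Node (1,0) S=75.6000: V=(p*·26.0260+(1−p*)·-23.8700)/1.25=14.1680; Δ=(26.0260−-23.8700)/(102.8160−52.9200)=1.0000; B=V−Δ·S=-61.4320
Node (1,1) S=146.8800: V=(p*·122.9668+(1−p*)·26.0260)/1.25=85.4480; Δ=(122.9668−26.0260)/(199.7568−102.8160)=1.0000; B=V−Δ·S=-61.4320
Node (0,0) S=108.0000: V=(p*·85.4480+(1−p*)·14.1680)/1.25=58.8544; Δ=(85.4480−14.1680)/(146.8800−75.6000)=1.0000; B=V−Δ·S=-49.1456
Root portfolio cost Δ·108+B reproduces V0=58.8544.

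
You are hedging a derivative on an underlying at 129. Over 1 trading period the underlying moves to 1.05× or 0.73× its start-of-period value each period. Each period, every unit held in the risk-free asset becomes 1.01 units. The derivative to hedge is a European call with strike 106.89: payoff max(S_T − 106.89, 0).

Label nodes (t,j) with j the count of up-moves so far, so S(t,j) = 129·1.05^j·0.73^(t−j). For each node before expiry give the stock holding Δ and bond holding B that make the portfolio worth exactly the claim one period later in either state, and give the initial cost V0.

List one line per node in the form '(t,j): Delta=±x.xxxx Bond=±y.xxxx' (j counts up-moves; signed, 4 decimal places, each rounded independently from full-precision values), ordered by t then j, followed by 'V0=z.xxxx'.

The replicating-portfolio and risk-neutral prices coincide; use p* = (1.01−0.73)/(1.05−0.73) = 0.8750 for the latter.
Payoff layer (t=1): V(1,0)=0.0000, V(1,1)=28.5600
(0,0): S=129.0000. Δ = (V_up−V_dn)/(S_up−S_dn) = (28.5600−0.0000)/(135.4500−94.1700) = 0.6919. V = [p*·28.5600 + (1−p*)·0.0000]/1.01 = 24.7426. B = V − Δ·S = -64.5074.
Each (Δ,B) replicates both successor values, so the strategy is self-financing and V0 is arbitrage-free.

(0,0): Delta=0.6919 Bond=-64.5074
V0=24.7426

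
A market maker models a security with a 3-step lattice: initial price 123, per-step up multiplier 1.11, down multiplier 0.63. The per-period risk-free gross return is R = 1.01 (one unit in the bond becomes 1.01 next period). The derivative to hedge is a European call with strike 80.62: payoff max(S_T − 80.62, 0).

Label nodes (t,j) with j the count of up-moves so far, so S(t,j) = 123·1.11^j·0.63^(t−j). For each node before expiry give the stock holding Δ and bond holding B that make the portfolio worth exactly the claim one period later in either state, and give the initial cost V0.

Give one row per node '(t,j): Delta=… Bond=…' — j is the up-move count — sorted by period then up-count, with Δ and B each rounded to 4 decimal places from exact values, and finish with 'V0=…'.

Since d<R<u, set p* = (R−d)/(u−d) = 0.7917; price each node as the discounted p*-expectation of its children.
At expiry t=3: V(3,0)=0.0000, V(3,1)=0.0000, V(3,2)=14.8554, V(3,3)=87.5986
Node (2,0) S=48.8187: V=(p*·0.0000+(1−p*)·0.0000)/1.01=0.0000; Δ=(0.0000−0.0000)/(54.1888−30.7558)=0.0000; B=V−Δ·S=0.0000
Node (2,1) S=86.0139: V=(p*·14.8554+(1−p*)·0.0000)/1.01=11.6441; Δ=(14.8554−0.0000)/(95.4754−54.1888)=0.3598; B=V−Δ·S=-19.3047
Node (2,2) S=151.5483: V=(p*·87.5986+(1−p*)·14.8554)/1.01=71.7265; Δ=(87.5986−14.8554)/(168.2186−95.4754)=1.0000; B=V−Δ·S=-79.8218
Node (1,0) S=77.4900: V=(p*·11.6441+(1−p*)·0.0000)/1.01=9.1270; Δ=(11.6441−0.0000)/(86.0139−48.8187)=0.3131; B=V−Δ·S=-15.1316
Node (1,1) S=136.5300: V=(p*·71.7265+(1−p*)·11.6441)/1.01=58.6231; Δ=(71.7265−11.6441)/(151.5483−86.0139)=0.9168; B=V−Δ·S=-66.5486
Node (0,0) S=123.0000: V=(p*·58.6231+(1−p*)·9.1270)/1.01=47.8331; Δ=(58.6231−9.1270)/(136.5300−77.4900)=0.8383; B=V−Δ·S=-55.2839
Each (Δ,B) replicates both successor values, so the strategy is self-financing and V0 is arbitrage-free.

(0,0): Delta=0.8383 Bond=-55.2839
(1,0): Delta=0.3131 Bond=-15.1316
(1,1): Delta=0.9168 Bond=-66.5486
(2,0): Delta=0.0000 Bond=0.0000
(2,1): Delta=0.3598 Bond=-19.3047
(2,2): Delta=1.0000 Bond=-79.8218
V0=47.8331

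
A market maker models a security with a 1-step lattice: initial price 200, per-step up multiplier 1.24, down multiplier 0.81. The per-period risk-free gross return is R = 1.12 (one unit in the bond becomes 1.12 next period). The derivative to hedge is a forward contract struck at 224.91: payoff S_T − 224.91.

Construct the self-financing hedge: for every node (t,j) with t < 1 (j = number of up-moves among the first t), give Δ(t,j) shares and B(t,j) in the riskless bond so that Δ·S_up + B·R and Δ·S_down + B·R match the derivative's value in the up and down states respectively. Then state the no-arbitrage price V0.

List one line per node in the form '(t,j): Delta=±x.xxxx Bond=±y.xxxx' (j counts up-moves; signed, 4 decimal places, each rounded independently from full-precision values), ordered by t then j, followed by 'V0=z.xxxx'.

Since d<R<u, set p* = (R−d)/(u−d) = 0.7209; price each node as the discounted p*-expectation of its children.
Terminal values V(1,·): V(1,0)=-62.9100, V(1,1)=23.0900
(0,0): S=200.0000. Δ = (V_up−V_dn)/(S_up−S_dn) = (23.0900−-62.9100)/(248.0000−162.0000) = 1.0000. V = [p*·23.0900 + (1−p*)·-62.9100]/1.12 = -0.8125. B = V − Δ·S = -200.8125.
Self-financing check: at every node Δ·S+B equals the discounted successor values.

(0,0): Delta=1.0000 Bond=-200.8125
V0=-0.8125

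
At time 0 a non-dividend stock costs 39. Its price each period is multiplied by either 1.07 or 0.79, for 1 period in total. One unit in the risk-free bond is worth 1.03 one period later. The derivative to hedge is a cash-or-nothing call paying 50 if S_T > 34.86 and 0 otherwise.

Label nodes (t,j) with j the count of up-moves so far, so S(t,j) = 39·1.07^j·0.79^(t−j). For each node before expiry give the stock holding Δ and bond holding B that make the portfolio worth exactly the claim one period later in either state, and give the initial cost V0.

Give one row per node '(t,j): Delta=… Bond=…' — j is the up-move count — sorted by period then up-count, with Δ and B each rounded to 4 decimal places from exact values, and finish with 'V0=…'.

(0,0): Delta=4.5788 Bond=-136.9626
V0=41.6089

Risk-neutral probability p* = (R−d)/(u−d) = (1.03−0.79)/(1.07−0.79) = 0.8571.
Terminal values V(1,·): V(1,0)=0.0000, V(1,1)=50.0000
Node (0,0) S=39.0000: V=(p*·50.0000+(1−p*)·0.0000)/1.03=41.6089; Δ=(50.0000−0.0000)/(41.7300−30.8100)=4.5788; B=V−Δ·S=-136.9626
Self-financing check: at every node Δ·S+B equals the discounted successor values.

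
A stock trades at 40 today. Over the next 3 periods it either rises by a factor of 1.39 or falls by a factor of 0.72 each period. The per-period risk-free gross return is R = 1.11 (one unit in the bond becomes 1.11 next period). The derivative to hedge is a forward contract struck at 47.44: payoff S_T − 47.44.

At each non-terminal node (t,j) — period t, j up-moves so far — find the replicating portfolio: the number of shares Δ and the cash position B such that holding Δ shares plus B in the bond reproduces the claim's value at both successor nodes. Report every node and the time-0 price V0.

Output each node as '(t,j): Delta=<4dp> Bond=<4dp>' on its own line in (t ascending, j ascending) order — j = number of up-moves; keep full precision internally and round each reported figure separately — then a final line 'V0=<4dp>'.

(0,0): Delta=1.0000 Bond=-34.6877
(1,0): Delta=1.0000 Bond=-38.5034
(1,1): Delta=1.0000 Bond=-38.5034
(2,0): Delta=1.0000 Bond=-42.7387
(2,1): Delta=1.0000 Bond=-42.7387
(2,2): Delta=1.0000 Bond=-42.7387
V0=5.3123

The replicating-portfolio and risk-neutral prices coincide; use p* = (1.11−0.72)/(1.39−0.72) = 0.5821 for the latter.
At expiry t=3: V(3,0)=-32.5101, V(3,1)=-18.6170, V(3,2)=8.2045, V(3,3)=59.9848
Node (2,0) S=20.7360: V=(p*·-18.6170+(1−p*)·-32.5101)/1.11=-22.0027; Δ=(-18.6170−-32.5101)/(28.8230−14.9299)=1.0000; B=V−Δ·S=-42.7387
Node (2,1) S=40.0320: V=(p*·8.2045+(1−p*)·-18.6170)/1.11=-2.7067; Δ=(8.2045−-18.6170)/(55.6445−28.8230)=1.0000; B=V−Δ·S=-42.7387
Node (2,2) S=77.2840: V=(p*·59.9848+(1−p*)·8.2045)/1.11=34.5453; Δ=(59.9848−8.2045)/(107.4248−55.6445)=1.0000; B=V−Δ·S=-42.7387
Node (1,0) S=28.8000: V=(p*·-2.7067+(1−p*)·-22.0027)/1.11=-9.7034; Δ=(-2.7067−-22.0027)/(40.0320−20.7360)=1.0000; B=V−Δ·S=-38.5034
Node (1,1) S=55.6000: V=(p*·34.5453+(1−p*)·-2.7067)/1.11=17.0966; Δ=(34.5453−-2.7067)/(77.2840−40.0320)=1.0000; B=V−Δ·S=-38.5034
Node (0,0) S=40.0000: V=(p*·17.0966+(1−p*)·-9.7034)/1.11=5.3123; Δ=(17.0966−-9.7034)/(55.6000−28.8000)=1.0000; B=V−Δ·S=-34.6877
Each (Δ,B) replicates both successor values, so the strategy is self-financing and V0 is arbitrage-free.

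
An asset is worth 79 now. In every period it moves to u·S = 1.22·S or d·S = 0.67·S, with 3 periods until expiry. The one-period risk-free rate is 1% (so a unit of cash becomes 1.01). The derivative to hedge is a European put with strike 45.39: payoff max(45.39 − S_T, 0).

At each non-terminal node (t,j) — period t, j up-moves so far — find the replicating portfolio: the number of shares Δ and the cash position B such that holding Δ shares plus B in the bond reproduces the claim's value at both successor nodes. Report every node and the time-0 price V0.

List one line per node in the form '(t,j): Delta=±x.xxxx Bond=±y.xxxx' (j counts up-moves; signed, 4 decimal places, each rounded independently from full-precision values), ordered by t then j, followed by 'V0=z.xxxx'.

(0,0): Delta=-0.0868 Bond=8.5823
(1,0): Delta=-0.2980 Bond=19.8457
(1,1): Delta=-0.0152 Bond=1.7643
(2,0): Delta=-1.0000 Bond=44.9406
(2,1): Delta=-0.0598 Bond=4.6670
(2,2): Delta=0.0000 Bond=0.0000
V0=1.7262

The replicating-portfolio and risk-neutral prices coincide; use p* = (1.01−0.67)/(1.22−0.67) = 0.6182 for the latter.
Payoff layer (t=3): V(3,0)=21.6297, V(3,1)=2.1250, V(3,2)=0.0000, V(3,3)=0.0000
  t=2,j=0: stock 35.4631 → up 43.2650 (V=2.1250), down 23.7603 (V=21.6297). Price 9.4775; hedge Δ=-1.0000, bond B=44.9406.
  t=2,j=1: stock 64.5746 → up 78.7810 (V=0.0000), down 43.2650 (V=2.1250). Price 0.8033; hedge Δ=-0.0598, bond B=4.6670.
  t=2,j=2: stock 117.5836 → up 143.4520 (V=0.0000), down 78.7810 (V=0.0000). Price 0.0000; hedge Δ=0.0000, bond B=0.0000.
  t=1,j=0: stock 52.9300 → up 64.5746 (V=0.8033), down 35.4631 (V=9.4775). Price 4.0745; hedge Δ=-0.2980, bond B=19.8457.
  t=1,j=1: stock 96.3800 → up 117.5836 (V=0.0000), down 64.5746 (V=0.8033). Price 0.3037; hedge Δ=-0.0152, bond B=1.7643.
  t=0,j=0: stock 79.0000 → up 96.3800 (V=0.3037), down 52.9300 (V=4.0745). Price 1.7262; hedge Δ=-0.0868, bond B=8.5823.
Self-financing check: at every node Δ·S+B equals the discounted successor values.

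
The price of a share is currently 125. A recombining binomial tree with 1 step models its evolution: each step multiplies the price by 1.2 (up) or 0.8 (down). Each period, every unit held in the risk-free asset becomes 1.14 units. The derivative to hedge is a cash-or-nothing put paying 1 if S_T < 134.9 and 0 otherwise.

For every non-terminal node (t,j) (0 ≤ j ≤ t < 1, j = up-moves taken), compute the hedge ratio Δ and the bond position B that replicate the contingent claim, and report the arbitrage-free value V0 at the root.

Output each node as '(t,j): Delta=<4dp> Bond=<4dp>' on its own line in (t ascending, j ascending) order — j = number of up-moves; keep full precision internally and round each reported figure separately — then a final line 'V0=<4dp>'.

(0,0): Delta=-0.0200 Bond=2.6316
V0=0.1316

The replicating-portfolio and risk-neutral prices coincide; use p* = (1.14−0.8)/(1.2−0.8) = 0.8500 for the latter.
Terminal values V(1,·): V(1,0)=1.0000, V(1,1)=0.0000
(0,0): S=125.0000. Δ = (V_up−V_dn)/(S_up−S_dn) = (0.0000−1.0000)/(150.0000−100.0000) = -0.0200. V = [p*·0.0000 + (1−p*)·1.0000]/1.14 = 0.1316. B = V − Δ·S = 2.6316.
Self-financing check: at every node Δ·S+B equals the discounted successor values.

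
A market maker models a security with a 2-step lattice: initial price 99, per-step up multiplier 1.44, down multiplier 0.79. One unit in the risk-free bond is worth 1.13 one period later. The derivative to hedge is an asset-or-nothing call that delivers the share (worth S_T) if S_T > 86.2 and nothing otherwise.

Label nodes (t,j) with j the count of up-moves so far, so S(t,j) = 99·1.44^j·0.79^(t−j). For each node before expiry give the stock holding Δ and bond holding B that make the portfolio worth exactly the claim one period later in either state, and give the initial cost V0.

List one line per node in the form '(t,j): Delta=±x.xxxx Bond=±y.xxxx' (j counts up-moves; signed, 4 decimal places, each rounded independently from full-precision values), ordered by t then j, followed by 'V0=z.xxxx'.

(0,0): Delta=1.4052 Bond=-51.1246
(1,0): Delta=2.2154 Bond=-121.1323
(1,1): Delta=1.0000 Bond=0.0000
V0=87.9940

Under the risk-neutral measure, an up-move has probability p* = (R−d)/(u−d) = 0.5231 and values discount at R = 1.13.
Payoff layer (t=2): V(2,0)=0.0000, V(2,1)=112.6224, V(2,2)=205.2864
(1,0): S=78.2100. Δ = (V_up−V_dn)/(S_up−S_dn) = (112.6224−0.0000)/(112.6224−61.7859) = 2.2154. V = [p*·112.6224 + (1−p*)·0.0000]/1.13 = 52.1329. B = V − Δ·S = -121.1323.
(1,1): S=142.5600. Δ = (V_up−V_dn)/(S_up−S_dn) = (205.2864−112.6224)/(205.2864−112.6224) = 1.0000. V = [p*·205.2864 + (1−p*)·112.6224]/1.13 = 142.5600. B = V − Δ·S = 0.0000.
(0,0): S=99.0000. Δ = (V_up−V_dn)/(S_up−S_dn) = (142.5600−52.1329)/(142.5600−78.2100) = 1.4052. V = [p*·142.5600 + (1−p*)·52.1329]/1.13 = 87.9940. B = V − Δ·S = -51.1246.
Self-financing check: at every node Δ·S+B equals the discounted successor values.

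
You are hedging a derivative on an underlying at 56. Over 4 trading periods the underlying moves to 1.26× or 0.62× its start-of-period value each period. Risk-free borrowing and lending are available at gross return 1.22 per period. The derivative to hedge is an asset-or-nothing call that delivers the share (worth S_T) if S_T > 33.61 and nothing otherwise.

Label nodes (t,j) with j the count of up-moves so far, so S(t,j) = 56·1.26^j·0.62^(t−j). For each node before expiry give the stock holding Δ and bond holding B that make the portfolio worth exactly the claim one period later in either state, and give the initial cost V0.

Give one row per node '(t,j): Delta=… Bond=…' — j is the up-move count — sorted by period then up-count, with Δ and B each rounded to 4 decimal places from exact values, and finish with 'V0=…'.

(0,0): Delta=1.0028 Bond=-0.1642
(1,0): Delta=1.0586 Bond=-2.1366
(1,1): Delta=1.0010 Bond=-0.0712
(2,0): Delta=1.9062 Bond=-20.8533
(2,1): Delta=1.0308 Bond=-1.3902
(2,2): Delta=1.0000 Bond=0.0000
(3,0): Delta=0.0000 Bond=0.0000
(3,1): Delta=1.9688 Bond=-27.1372
(3,2): Delta=1.0000 Bond=0.0000
(3,3): Delta=1.0000 Bond=0.0000
V0=55.9930

Since d<R<u, set p* = (R−d)/(u−d) = 0.9375; price each node as the discounted p*-expectation of its children.
Payoff layer (t=4): V(4,0)=0.0000, V(4,1)=0.0000, V(4,2)=34.1753, V(4,3)=69.4531, V(4,4)=141.1465
Node (3,0) S=13.3464: V=(p*·0.0000+(1−p*)·0.0000)/1.22=0.0000; Δ=(0.0000−0.0000)/(16.8164−8.2747)=0.0000; B=V−Δ·S=0.0000
Node (3,1) S=27.1233: V=(p*·34.1753+(1−p*)·0.0000)/1.22=26.2618; Δ=(34.1753−0.0000)/(34.1753−16.8164)=1.9688; B=V−Δ·S=-27.1372
Node (3,2) S=55.1215: V=(p*·69.4531+(1−p*)·34.1753)/1.22=55.1215; Δ=(69.4531−34.1753)/(69.4531−34.1753)=1.0000; B=V−Δ·S=0.0000
Node (3,3) S=112.0211: V=(p*·141.1465+(1−p*)·69.4531)/1.22=112.0211; Δ=(141.1465−69.4531)/(141.1465−69.4531)=1.0000; B=V−Δ·S=0.0000
Node (2,0) S=21.5264: V=(p*·26.2618+(1−p*)·0.0000)/1.22=20.1807; Δ=(26.2618−0.0000)/(27.1233−13.3464)=1.9062; B=V−Δ·S=-20.8533
Node (2,1) S=43.7472: V=(p*·55.1215+(1−p*)·26.2618)/1.22=43.7031; Δ=(55.1215−26.2618)/(55.1215−27.1233)=1.0308; B=V−Δ·S=-1.3902
Node (2,2) S=88.9056: V=(p*·112.0211+(1−p*)·55.1215)/1.22=88.9056; Δ=(112.0211−55.1215)/(112.0211−55.1215)=1.0000; B=V−Δ·S=0.0000
Node (1,0) S=34.7200: V=(p*·43.7031+(1−p*)·20.1807)/1.22=34.6171; Δ=(43.7031−20.1807)/(43.7472−21.5264)=1.0586; B=V−Δ·S=-2.1366
Node (1,1) S=70.5600: V=(p*·88.9056+(1−p*)·43.7031)/1.22=70.5577; Δ=(88.9056−43.7031)/(88.9056−43.7472)=1.0010; B=V−Δ·S=-0.0712
Node (0,0) S=56.0000: V=(p*·70.5577+(1−p*)·34.6171)/1.22=55.9930; Δ=(70.5577−34.6171)/(70.5600−34.7200)=1.0028; B=V−Δ·S=-0.1642
The time-0 hedge costs 55.9930, which is the no-arbitrage price.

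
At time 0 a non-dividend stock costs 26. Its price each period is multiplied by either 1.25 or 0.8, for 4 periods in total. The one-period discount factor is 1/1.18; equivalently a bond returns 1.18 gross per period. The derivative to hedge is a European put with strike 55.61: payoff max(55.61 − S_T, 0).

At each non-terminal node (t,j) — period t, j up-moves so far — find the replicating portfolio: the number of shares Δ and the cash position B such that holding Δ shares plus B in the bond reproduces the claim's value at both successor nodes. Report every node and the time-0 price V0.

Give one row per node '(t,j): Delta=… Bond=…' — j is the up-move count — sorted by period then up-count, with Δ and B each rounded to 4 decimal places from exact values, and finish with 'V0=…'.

(0,0): Delta=-0.7536 Bond=24.3394
(1,0): Delta=-1.0000 Bond=33.8460
(1,1): Delta=-0.7245 Bond=27.7764
(2,0): Delta=-1.0000 Bond=39.9382
(2,1): Delta=-1.0000 Bond=39.9382
(2,2): Delta=-0.6921 Bond=31.4568
(3,0): Delta=-1.0000 Bond=47.1271
(3,1): Delta=-1.0000 Bond=47.1271
(3,2): Delta=-1.0000 Bond=47.1271
(3,3): Delta=-0.6558 Bond=35.2754
V0=4.7462

No-arbitrage ⇒ martingale measure with p* = (R−d)/(u−d) = 0.8444.
Terminal values V(4,·): V(4,0)=44.9604, V(4,1)=38.9700, V(4,2)=29.6100, V(4,3)=14.9850, V(4,4)=0.0000
  t=3,j=0: stock 13.3120 → up 16.6400 (V=38.9700), down 10.6496 (V=44.9604). Price 33.8151; hedge Δ=-1.0000, bond B=47.1271.
  t=3,j=1: stock 20.8000 → up 26.0000 (V=29.6100), down 16.6400 (V=38.9700). Price 26.3271; hedge Δ=-1.0000, bond B=47.1271.
  t=3,j=2: stock 32.5000 → up 40.6250 (V=14.9850), down 26.0000 (V=29.6100). Price 14.6271; hedge Δ=-1.0000, bond B=47.1271.
  t=3,j=3: stock 50.7812 → up 63.4766 (V=0.0000), down 40.6250 (V=14.9850). Price 1.9754; hedge Δ=-0.6558, bond B=35.2754.
  t=2,j=0: stock 16.6400 → up 20.8000 (V=26.3271), down 13.3120 (V=33.8151). Price 23.2982; hedge Δ=-1.0000, bond B=39.9382.
  t=2,j=1: stock 26.0000 → up 32.5000 (V=14.6271), down 20.8000 (V=26.3271). Price 13.9382; hedge Δ=-1.0000, bond B=39.9382.
  t=2,j=2: stock 40.6250 → up 50.7812 (V=1.9754), down 32.5000 (V=14.6271). Price 3.3419; hedge Δ=-0.6921, bond B=31.4568.
  t=1,j=0: stock 20.8000 → up 26.0000 (V=13.9382), down 16.6400 (V=23.2982). Price 13.0460; hedge Δ=-1.0000, bond B=33.8460.
  t=1,j=1: stock 32.5000 → up 40.6250 (V=3.3419), down 26.0000 (V=13.9382). Price 4.2290; hedge Δ=-0.7245, bond B=27.7764.
  t=0,j=0: stock 26.0000 → up 32.5000 (V=4.2290), down 20.8000 (V=13.0460). Price 4.7462; hedge Δ=-0.7536, bond B=24.3394.
Self-financing check: at every node Δ·S+B equals the discounted successor values.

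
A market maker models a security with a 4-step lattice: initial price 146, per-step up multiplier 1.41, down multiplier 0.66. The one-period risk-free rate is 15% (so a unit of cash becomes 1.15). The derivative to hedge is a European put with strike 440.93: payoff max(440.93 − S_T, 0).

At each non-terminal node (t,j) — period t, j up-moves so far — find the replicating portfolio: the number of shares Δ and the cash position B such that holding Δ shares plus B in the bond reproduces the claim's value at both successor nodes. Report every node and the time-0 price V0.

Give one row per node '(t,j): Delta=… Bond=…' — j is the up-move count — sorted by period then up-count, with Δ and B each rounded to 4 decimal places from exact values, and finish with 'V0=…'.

(0,0): Delta=-0.7720 Bond=233.0009
(1,0): Delta=-1.0000 Bond=289.9186
(1,1): Delta=-0.7154 Bond=256.2947
(2,0): Delta=-1.0000 Bond=333.4064
(2,1): Delta=-1.0000 Bond=333.4064
(2,2): Delta=-0.6447 Bond=274.2215
(3,0): Delta=-1.0000 Bond=383.4174
(3,1): Delta=-1.0000 Bond=383.4174
(3,2): Delta=-1.0000 Bond=383.4174
(3,3): Delta=-0.5565 Bond=279.2399
V0=120.2851

Risk-neutral probability p* = (R−d)/(u−d) = (1.15−0.66)/(1.41−0.66) = 0.6533.
Terminal payoffs: V(4,0)=413.2269, V(4,1)=381.7461, V(4,2)=314.4916, V(4,3)=170.8116, V(4,4)=0.0000
(3,0): S=41.9744. Δ = (V_up−V_dn)/(S_up−S_dn) = (381.7461−413.2269)/(59.1839−27.7031) = -1.0000. V = [p*·381.7461 + (1−p*)·413.2269]/1.15 = 341.4430. B = V − Δ·S = 383.4174.
(3,1): S=89.6726. Δ = (V_up−V_dn)/(S_up−S_dn) = (314.4916−381.7461)/(126.4384−59.1839) = -1.0000. V = [p*·314.4916 + (1−p*)·381.7461]/1.15 = 293.7448. B = V − Δ·S = 383.4174.
(3,2): S=191.5733. Δ = (V_up−V_dn)/(S_up−S_dn) = (170.8116−314.4916)/(270.1184−126.4384) = -1.0000. V = [p*·170.8116 + (1−p*)·314.4916]/1.15 = 191.8441. B = V − Δ·S = 383.4174.
(3,3): S=409.2703. Δ = (V_up−V_dn)/(S_up−S_dn) = (0.0000−170.8116)/(577.0711−270.1184) = -0.5565. V = [p*·0.0000 + (1−p*)·170.8116]/1.15 = 51.4910. B = V − Δ·S = 279.2399.
(2,0): S=63.5976. Δ = (V_up−V_dn)/(S_up−S_dn) = (293.7448−341.4430)/(89.6726−41.9744) = -1.0000. V = [p*·293.7448 + (1−p*)·341.4430]/1.15 = 269.8088. B = V − Δ·S = 333.4064.
(2,1): S=135.8676. Δ = (V_up−V_dn)/(S_up−S_dn) = (191.8441−293.7448)/(191.5733−89.6726) = -1.0000. V = [p*·191.8441 + (1−p*)·293.7448]/1.15 = 197.5388. B = V − Δ·S = 333.4064.
(2,2): S=290.2626. Δ = (V_up−V_dn)/(S_up−S_dn) = (51.4910−191.8441)/(409.2703−191.5733) = -0.6447. V = [p*·51.4910 + (1−p*)·191.8441]/1.15 = 87.0841. B = V − Δ·S = 274.2215.
(1,0): S=96.3600. Δ = (V_up−V_dn)/(S_up−S_dn) = (197.5388−269.8088)/(135.8676−63.5976) = -1.0000. V = [p*·197.5388 + (1−p*)·269.8088]/1.15 = 193.5586. B = V − Δ·S = 289.9186.
(1,1): S=205.8600. Δ = (V_up−V_dn)/(S_up−S_dn) = (87.0841−197.5388)/(290.2626−135.8676) = -0.7154. V = [p*·87.0841 + (1−p*)·197.5388]/1.15 = 109.0218. B = V − Δ·S = 256.2947.
(0,0): S=146.0000. Δ = (V_up−V_dn)/(S_up−S_dn) = (109.0218−193.5586)/(205.8600−96.3600) = -0.7720. V = [p*·109.0218 + (1−p*)·193.5586]/1.15 = 120.2851. B = V − Δ·S = 233.0009.
The time-0 hedge costs 120.2851, which is the no-arbitrage price.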